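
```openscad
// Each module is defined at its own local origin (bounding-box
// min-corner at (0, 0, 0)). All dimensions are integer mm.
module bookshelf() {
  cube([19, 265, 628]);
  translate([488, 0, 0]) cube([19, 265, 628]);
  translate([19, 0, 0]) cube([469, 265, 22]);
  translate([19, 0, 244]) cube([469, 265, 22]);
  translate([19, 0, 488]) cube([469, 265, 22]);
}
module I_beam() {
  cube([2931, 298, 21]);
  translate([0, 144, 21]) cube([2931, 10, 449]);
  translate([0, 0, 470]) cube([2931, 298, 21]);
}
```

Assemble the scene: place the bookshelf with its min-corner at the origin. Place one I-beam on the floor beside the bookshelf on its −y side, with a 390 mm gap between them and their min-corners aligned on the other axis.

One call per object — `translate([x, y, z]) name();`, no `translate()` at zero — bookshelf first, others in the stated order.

bookshelf();
translate([0, -688, 0]) I_beam();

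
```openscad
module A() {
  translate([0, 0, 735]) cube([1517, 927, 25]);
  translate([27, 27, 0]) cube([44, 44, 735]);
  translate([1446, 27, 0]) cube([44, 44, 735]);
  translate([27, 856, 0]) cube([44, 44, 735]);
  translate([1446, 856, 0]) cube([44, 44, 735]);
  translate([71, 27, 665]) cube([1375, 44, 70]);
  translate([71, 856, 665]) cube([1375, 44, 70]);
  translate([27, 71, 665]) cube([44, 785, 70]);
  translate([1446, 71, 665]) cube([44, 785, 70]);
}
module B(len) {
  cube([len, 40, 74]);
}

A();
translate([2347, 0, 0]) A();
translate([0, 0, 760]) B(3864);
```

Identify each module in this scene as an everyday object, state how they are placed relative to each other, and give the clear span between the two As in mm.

A is a table. B is a beam. A beam spans the tops of two tables. The clear span between the two tables is 830 mm.

Second table starts at x = 2347; first ends at x = 1517; clear span = 2347 − 1517 = 830 mm.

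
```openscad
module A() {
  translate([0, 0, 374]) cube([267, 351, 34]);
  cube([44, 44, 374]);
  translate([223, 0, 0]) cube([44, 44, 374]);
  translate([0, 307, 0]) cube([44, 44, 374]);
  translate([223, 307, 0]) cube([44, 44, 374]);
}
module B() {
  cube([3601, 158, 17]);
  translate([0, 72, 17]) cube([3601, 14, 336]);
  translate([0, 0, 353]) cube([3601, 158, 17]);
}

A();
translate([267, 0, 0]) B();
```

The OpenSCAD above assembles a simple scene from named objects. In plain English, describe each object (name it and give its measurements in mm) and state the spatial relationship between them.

A is a four-legged stool. The seat is a 267×351×34 mm slab whose top surface is at z = 408 mm; four square legs, each 44×44 mm in cross-section, run from the floor (z = 0) to the underside of the seat, each flush with a corner of the seat.

B is an I-beam lying along x, 3601 mm long. Overall section height 370 mm. Two flanges 158 mm wide (y) and 17 mm thick, one on the floor and one at the top; a web 14 mm thick runs between them, centred on the flange width.

The I-beam is against the stool's +x side, with their −y faces flush.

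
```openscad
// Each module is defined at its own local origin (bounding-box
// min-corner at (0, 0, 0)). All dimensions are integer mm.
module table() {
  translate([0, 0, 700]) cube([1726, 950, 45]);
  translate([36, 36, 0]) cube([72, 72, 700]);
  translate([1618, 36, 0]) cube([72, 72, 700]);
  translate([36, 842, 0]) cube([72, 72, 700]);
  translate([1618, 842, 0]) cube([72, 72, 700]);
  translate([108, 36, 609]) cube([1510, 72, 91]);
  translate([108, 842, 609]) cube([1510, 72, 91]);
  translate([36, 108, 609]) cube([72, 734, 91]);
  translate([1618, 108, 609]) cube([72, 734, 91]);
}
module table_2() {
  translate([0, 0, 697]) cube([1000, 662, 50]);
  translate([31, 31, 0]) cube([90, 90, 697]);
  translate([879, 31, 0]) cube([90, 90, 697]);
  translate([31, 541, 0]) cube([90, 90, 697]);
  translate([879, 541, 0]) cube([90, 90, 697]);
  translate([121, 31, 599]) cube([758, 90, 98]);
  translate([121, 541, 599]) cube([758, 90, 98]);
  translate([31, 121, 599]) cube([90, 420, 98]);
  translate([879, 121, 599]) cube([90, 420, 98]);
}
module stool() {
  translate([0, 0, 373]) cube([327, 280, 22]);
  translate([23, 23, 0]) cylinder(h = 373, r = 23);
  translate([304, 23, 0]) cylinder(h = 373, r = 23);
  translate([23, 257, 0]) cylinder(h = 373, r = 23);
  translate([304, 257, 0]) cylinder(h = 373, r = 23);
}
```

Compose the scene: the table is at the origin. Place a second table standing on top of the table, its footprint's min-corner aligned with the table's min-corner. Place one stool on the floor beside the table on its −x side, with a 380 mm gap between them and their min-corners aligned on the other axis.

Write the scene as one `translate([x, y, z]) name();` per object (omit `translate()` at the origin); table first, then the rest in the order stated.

table();
translate([0, 0, 745]) table_2();
translate([-707, 0, 0]) stool();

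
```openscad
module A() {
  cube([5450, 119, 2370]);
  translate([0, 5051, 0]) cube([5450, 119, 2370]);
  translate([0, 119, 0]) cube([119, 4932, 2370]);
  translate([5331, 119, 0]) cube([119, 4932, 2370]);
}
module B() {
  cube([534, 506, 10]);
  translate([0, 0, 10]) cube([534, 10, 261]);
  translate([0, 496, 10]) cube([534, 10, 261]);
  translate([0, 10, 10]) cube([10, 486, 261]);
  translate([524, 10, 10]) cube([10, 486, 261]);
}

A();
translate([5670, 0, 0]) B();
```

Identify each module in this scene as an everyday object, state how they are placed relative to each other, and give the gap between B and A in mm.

A is a house frame. B is an open box. The open box is on the floor beside the house frame on its +x side. The gap between the open box and the house frame is 220 mm.

The open box's nearest face is 220 mm from the house frame's +x face.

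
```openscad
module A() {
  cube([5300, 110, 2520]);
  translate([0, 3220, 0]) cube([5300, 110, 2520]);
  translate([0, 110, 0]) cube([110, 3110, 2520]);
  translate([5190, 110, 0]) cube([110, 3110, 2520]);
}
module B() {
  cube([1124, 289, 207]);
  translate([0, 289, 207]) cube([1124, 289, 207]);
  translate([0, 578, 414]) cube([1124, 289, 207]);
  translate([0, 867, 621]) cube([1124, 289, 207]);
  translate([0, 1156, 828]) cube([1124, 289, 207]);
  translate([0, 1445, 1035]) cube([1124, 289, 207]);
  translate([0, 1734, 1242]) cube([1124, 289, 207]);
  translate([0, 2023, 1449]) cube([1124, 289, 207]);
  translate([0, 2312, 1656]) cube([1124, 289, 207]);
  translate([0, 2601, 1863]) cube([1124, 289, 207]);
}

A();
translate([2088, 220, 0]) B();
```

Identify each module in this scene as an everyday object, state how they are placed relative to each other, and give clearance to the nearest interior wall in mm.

A is a house frame. B is a staircase. The staircase sits inside the house frame, centred. The clearance to the nearest interior wall is 110 mm.

Clearances: x = 1978, y = 110; minimum 110 mm.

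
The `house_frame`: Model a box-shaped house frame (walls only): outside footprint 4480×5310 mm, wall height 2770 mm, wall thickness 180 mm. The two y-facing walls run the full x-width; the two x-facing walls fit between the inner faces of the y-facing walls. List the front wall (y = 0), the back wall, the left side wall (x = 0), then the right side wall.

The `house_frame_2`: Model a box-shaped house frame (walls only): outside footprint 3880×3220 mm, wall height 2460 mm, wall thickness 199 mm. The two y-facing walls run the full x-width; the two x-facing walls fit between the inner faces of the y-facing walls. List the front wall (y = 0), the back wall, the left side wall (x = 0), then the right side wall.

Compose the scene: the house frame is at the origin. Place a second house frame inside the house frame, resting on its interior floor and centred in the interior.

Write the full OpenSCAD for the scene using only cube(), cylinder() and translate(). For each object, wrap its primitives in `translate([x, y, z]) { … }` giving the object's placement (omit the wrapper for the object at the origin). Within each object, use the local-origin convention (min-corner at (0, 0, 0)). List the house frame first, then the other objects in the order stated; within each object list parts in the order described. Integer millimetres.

cube([4480, 180, 2770]);
translate([0, 5130, 0]) cube([4480, 180, 2770]);
translate([0, 180, 0]) cube([180, 4950, 2770]);
translate([4300, 180, 0]) cube([180, 4950, 2770]);
translate([300, 1045, 0]) {
  cube([3880, 199, 2460]);
  translate([0, 3021, 0]) cube([3880, 199, 2460]);
  translate([0, 199, 0]) cube([199, 2822, 2460]);
  translate([3681, 199, 0]) cube([199, 2822, 2460]);
}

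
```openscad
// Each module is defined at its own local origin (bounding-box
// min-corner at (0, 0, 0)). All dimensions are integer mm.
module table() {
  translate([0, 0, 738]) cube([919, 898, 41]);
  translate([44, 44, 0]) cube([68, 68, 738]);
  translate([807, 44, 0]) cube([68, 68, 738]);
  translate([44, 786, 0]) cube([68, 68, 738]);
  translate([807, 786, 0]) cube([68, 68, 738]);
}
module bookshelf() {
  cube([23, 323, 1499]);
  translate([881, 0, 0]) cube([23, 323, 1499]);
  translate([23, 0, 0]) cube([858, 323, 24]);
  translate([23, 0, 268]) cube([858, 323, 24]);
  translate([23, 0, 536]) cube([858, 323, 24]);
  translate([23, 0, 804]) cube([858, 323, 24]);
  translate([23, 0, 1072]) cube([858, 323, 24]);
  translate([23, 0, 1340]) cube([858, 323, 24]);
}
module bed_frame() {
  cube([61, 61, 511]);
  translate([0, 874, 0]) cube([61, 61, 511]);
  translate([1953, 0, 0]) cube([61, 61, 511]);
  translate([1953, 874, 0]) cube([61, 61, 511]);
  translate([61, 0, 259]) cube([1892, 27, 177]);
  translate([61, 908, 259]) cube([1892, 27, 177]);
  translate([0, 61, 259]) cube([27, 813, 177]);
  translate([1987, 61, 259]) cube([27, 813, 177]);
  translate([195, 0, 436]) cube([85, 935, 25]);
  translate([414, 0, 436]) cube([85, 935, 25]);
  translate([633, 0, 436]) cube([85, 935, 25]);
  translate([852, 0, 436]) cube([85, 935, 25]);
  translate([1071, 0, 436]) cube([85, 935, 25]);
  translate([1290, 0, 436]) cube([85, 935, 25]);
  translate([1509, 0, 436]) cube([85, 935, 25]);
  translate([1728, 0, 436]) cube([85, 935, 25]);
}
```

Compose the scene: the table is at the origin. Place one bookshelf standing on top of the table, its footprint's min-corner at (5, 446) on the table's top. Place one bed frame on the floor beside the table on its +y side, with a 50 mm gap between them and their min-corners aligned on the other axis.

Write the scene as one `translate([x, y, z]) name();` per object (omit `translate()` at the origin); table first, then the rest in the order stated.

table();
translate([5, 446, 779]) bookshelf();
translate([0, 948, 0]) bed_frame();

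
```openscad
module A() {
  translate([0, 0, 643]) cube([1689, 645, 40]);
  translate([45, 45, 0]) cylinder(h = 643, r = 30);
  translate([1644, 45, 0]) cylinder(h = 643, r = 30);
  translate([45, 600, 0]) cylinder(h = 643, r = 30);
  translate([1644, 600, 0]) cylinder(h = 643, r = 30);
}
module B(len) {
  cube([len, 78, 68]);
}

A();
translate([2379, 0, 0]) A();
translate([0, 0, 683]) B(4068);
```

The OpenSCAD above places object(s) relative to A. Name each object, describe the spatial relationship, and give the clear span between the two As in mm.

Second table starts at x = 2379; first ends at x = 1689; clear span = 2379 − 1689 = 690 mm.

A is a table. B is a beam. A beam spans the tops of two tables. The clear span between the two tables is 690 mm.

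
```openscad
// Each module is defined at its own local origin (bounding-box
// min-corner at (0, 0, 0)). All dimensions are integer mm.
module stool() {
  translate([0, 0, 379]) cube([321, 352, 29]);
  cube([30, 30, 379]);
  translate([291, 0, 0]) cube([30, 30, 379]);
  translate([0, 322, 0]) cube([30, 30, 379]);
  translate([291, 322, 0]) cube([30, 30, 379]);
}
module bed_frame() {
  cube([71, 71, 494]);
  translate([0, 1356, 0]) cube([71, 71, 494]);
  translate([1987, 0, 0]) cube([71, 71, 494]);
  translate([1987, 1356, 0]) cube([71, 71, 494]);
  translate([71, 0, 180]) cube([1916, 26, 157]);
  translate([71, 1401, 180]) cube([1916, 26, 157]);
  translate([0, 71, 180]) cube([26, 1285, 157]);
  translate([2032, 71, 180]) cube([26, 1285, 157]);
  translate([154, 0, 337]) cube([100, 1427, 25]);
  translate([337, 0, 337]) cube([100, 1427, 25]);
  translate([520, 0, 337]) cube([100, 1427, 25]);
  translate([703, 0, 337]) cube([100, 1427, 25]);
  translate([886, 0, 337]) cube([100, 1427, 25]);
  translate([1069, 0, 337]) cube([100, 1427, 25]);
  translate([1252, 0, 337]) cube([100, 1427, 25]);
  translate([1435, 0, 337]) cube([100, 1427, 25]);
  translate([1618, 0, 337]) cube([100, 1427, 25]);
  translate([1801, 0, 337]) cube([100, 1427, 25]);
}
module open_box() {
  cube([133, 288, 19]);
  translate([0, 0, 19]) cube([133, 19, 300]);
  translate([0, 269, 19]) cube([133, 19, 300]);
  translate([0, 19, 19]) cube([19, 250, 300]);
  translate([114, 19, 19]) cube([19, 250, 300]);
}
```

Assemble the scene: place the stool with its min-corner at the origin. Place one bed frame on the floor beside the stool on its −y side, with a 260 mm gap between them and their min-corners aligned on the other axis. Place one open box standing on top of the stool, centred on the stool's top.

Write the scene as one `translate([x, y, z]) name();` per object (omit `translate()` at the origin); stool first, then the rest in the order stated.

stool();
translate([0, -1687, 0]) bed_frame();
translate([94, 32, 408]) open_box();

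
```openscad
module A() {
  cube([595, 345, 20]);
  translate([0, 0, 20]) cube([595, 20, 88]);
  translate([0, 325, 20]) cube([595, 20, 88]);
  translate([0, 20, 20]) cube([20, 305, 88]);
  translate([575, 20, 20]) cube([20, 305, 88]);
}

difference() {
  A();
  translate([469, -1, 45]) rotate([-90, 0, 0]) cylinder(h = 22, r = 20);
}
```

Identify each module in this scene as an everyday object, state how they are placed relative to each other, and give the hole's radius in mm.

A is an open box. The open box has a circular hole through its front wall. The hole's radius is 20 mm.

The subtracted cylinder has r = 20 mm.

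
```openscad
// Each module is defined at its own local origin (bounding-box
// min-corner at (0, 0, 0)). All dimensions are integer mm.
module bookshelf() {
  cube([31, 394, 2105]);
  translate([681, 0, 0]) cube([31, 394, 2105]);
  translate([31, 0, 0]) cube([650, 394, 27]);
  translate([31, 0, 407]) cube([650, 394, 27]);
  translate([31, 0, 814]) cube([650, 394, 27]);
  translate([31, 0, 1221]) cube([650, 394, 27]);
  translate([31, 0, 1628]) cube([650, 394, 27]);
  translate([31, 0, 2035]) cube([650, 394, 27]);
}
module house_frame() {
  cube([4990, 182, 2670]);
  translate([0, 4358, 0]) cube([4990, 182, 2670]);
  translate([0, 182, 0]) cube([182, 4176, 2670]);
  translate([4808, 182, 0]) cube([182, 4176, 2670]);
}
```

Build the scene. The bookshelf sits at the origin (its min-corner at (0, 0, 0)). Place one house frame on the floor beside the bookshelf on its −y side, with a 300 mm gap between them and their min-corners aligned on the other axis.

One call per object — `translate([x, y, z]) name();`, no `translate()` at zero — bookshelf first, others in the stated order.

bookshelf();
translate([0, -4840, 0]) house_frame();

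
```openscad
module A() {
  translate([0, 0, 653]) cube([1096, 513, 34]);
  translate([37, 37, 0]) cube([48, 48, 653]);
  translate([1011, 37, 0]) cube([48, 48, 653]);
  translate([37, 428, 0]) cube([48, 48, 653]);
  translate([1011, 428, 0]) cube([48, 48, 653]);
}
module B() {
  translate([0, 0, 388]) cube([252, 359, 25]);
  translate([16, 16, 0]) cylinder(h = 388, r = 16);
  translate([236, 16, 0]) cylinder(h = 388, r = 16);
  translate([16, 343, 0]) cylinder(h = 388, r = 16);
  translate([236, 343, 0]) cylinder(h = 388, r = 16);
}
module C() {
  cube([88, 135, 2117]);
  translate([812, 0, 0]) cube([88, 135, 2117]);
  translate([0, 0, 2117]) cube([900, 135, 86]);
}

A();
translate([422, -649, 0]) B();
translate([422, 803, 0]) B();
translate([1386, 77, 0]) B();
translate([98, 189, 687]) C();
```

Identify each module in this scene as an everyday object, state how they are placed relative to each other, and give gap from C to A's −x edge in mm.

A is a table. B is a stool. C is a door frame. Three stools sit around the table at the −y, +y, +x sides. The door frame is on top of the table, centred. The gap from the door frame to the table's −x edge is 98 mm.

The door frame's min-x is at 98; the table's min-x is 0; gap = 98 mm.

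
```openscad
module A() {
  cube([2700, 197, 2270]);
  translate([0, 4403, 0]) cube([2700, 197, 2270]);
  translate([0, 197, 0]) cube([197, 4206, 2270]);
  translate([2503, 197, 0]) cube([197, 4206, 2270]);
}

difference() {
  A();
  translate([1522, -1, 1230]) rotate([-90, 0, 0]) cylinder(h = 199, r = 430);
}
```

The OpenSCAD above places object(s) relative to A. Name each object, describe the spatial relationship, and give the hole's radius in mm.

A is a house frame. The house frame has a circular hole through its front wall. The hole's radius is 430 mm.

The subtracted cylinder has r = 430 mm.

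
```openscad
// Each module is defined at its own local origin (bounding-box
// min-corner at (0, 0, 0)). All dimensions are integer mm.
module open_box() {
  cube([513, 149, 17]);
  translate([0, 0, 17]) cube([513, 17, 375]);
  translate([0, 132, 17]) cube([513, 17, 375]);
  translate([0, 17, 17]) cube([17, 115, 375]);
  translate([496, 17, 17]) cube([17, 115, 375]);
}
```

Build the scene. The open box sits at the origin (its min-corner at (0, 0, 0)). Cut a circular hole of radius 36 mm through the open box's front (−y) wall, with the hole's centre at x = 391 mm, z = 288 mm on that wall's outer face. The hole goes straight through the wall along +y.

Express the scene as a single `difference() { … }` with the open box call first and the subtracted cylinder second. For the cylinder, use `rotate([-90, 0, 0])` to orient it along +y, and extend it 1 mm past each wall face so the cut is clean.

difference() {
  open_box();
  translate([391, -1, 288]) rotate([-90, 0, 0]) cylinder(h = 19, r = 36);
}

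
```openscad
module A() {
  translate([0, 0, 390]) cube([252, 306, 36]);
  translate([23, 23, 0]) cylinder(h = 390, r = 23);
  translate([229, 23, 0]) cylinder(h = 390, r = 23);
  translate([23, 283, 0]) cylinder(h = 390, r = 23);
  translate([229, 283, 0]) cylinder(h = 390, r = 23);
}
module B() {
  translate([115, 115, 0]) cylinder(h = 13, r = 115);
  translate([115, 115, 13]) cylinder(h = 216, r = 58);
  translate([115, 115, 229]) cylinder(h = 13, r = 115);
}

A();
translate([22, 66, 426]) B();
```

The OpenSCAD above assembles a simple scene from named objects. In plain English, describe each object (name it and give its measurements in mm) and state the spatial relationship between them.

A is a four-legged stool. The seat is 252×306 mm, 36 mm thick, top at z = 426 mm. It stands on four round legs, each 46 mm in diameter, from z = 0 to the seat underside, each leg's axis is inset half a diameter from the nearest pair of seat edges (so the leg's bounding box is flush with the corner).

B is a spool: two coaxial disc flanges of radius 115 mm and thickness 13 mm, joined by a core cylinder of radius 58 mm and height 216 mm. The lower flange rests on z = 0 and the three cylinders share a vertical axis.

The spool is on top of the stool.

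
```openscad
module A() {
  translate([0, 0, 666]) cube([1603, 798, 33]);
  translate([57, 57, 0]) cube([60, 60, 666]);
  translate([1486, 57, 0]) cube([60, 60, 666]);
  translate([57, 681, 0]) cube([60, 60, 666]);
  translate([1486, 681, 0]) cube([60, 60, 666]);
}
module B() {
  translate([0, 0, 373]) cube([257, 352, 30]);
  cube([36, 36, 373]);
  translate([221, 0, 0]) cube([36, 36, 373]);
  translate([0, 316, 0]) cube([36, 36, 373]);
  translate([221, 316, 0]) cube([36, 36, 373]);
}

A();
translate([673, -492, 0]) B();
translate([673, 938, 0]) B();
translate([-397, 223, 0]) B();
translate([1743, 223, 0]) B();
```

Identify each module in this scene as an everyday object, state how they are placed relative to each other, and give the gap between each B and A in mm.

Each stool's nearest face is 140 mm from the table's bounding box.

A is a table. B is a stool. Four stools sit around the table at the −y, +y, −x, +x sides. The gap between each stool and the table is 140 mm.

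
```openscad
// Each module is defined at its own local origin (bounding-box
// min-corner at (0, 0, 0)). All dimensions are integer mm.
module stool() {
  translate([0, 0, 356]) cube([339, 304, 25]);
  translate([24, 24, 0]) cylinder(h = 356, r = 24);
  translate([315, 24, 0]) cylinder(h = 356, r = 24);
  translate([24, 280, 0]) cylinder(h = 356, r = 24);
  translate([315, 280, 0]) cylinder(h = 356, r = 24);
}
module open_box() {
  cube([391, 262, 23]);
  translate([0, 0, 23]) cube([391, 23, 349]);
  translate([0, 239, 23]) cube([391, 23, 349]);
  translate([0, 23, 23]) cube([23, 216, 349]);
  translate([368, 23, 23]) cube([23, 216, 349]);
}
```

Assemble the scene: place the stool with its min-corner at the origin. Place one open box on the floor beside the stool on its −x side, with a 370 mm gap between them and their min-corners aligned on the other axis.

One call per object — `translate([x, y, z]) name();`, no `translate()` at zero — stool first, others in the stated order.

stool();
translate([-761, 0, 0]) open_box();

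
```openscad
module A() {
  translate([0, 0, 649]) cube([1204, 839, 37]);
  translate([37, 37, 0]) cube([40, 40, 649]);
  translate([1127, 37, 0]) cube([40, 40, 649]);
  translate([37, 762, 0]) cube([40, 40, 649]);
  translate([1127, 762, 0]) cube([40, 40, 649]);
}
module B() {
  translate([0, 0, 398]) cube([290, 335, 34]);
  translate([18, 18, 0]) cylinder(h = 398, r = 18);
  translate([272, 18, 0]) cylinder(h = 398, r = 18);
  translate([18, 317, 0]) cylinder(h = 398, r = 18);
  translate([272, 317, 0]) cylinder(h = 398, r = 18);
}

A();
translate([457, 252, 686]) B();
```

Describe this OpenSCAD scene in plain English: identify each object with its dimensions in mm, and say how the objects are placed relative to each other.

A is a table with a 1204×839 mm rectangular top, 37 mm thick, top surface at z = 686 mm, supported by four 40×40 mm square legs, each inset 37 mm from the nearest pair of top edges, running from the floor.

B is a four-legged stool. The seat is a 290×335×34 mm slab whose top surface is at z = 432 mm; four round legs, each 36 mm in diameter, run from the floor (z = 0) to the underside of the seat, each leg's axis is inset half a diameter from the nearest pair of seat edges (so the leg's bounding box is flush with the corner).

The stool is on top of the table, centred.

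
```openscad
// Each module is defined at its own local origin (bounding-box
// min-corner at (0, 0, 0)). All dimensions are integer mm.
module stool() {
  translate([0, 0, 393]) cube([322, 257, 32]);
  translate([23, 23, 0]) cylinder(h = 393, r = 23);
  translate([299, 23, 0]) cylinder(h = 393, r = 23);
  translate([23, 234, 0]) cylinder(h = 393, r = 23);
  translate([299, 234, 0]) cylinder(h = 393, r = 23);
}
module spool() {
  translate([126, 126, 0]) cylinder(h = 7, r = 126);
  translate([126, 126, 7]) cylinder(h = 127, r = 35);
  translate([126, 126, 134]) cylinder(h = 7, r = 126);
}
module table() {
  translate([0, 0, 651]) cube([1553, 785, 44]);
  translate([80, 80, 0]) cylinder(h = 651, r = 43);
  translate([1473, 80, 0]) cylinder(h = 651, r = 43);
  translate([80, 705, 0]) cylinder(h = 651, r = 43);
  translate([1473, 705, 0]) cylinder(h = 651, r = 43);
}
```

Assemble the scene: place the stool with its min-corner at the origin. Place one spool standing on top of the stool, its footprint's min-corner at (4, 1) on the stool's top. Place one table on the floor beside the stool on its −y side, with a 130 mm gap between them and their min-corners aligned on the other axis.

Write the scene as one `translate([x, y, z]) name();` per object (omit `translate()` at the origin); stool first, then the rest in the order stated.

stool();
translate([4, 1, 425]) spool();
translate([0, -915, 0]) table();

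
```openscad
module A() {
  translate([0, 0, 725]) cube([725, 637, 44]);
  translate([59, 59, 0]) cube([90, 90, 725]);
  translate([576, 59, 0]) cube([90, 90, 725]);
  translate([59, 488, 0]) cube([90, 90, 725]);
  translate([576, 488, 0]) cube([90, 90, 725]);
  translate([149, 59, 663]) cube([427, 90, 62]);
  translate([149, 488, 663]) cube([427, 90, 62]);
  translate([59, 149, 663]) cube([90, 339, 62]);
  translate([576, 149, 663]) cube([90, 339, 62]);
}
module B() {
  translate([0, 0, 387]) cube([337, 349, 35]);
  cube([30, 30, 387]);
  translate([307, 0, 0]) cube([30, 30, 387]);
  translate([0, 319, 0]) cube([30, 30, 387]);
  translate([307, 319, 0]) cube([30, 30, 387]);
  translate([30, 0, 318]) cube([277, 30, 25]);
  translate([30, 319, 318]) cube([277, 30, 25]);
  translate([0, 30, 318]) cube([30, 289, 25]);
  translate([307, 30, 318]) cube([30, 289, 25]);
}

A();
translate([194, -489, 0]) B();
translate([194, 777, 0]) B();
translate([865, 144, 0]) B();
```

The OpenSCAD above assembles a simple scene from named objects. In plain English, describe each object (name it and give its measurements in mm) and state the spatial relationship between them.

A is a table: top 725 mm (x) × 637 mm (y), 44 mm thick, upper face at z = 769 mm, on four 90×90 mm square legs, each inset 59 mm from the nearest pair of top edges, running from z = 0 to the bottom of the top. Four apron rails, 90 mm thick and 62 mm tall, run between adjacent legs with their top edges flush with the underside of the top and their outer faces flush with the legs' outer faces.

B is a four-legged stool. The seat is 337×349 mm, 35 mm thick, top at z = 422 mm. It stands on four square legs, each 30×30 mm in cross-section, from z = 0 to the seat underside, each flush with a corner of the seat. Four stretchers, 30 mm wide and 25 mm tall, connect adjacent legs with their undersides at z = 318 mm, each running between the inner faces of the legs it joins and aligned with the legs' outer faces on the other axis.

Three stools sit around the table at the −y, +y, +x sides.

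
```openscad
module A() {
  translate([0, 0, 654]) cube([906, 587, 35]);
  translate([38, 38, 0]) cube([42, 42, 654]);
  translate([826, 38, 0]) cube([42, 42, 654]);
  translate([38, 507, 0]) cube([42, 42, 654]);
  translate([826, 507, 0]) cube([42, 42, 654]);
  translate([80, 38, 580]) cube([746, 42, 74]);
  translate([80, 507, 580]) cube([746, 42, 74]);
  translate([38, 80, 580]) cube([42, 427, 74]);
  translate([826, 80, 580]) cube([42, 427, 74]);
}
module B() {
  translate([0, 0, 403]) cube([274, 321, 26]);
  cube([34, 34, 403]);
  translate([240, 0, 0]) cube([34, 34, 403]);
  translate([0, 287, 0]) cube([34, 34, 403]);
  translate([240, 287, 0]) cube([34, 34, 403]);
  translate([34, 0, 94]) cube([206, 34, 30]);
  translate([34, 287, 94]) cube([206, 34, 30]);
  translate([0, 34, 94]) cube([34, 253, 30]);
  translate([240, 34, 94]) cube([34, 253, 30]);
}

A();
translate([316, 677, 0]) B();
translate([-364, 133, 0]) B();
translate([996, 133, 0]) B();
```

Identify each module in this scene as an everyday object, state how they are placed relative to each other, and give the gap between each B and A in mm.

A is a table. B is a stool. Three stools sit around the table at the +y, −x, +x sides. The gap between each stool and the table is 90 mm.

Each stool's nearest face is 90 mm from the table's bounding box.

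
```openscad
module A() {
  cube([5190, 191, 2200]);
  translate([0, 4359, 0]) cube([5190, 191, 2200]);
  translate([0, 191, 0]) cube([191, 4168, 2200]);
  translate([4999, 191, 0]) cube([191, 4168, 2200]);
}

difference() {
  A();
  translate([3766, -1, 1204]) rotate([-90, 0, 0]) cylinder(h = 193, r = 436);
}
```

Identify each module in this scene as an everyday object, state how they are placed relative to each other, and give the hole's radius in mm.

A is a house frame. The house frame has a circular hole through its front wall. The hole's radius is 436 mm.

The subtracted cylinder has r = 436 mm.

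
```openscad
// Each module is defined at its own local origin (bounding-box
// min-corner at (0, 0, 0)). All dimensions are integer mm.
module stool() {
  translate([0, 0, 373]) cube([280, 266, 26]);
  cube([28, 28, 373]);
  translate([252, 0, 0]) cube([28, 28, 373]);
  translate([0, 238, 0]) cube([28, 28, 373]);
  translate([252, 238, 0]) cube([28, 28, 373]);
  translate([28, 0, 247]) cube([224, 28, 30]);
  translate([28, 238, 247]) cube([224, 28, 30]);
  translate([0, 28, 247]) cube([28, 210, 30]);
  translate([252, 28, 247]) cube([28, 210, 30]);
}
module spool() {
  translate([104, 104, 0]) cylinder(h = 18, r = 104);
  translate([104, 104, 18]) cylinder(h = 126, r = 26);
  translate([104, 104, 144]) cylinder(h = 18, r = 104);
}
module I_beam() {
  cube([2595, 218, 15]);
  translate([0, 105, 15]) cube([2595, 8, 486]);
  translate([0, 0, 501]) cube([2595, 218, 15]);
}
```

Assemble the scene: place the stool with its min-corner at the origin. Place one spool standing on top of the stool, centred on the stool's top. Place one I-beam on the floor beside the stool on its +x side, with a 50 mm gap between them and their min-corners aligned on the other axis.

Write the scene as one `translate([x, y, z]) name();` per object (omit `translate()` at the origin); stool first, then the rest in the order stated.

stool();
translate([36, 29, 399]) spool();
translate([330, 0, 0]) I_beam();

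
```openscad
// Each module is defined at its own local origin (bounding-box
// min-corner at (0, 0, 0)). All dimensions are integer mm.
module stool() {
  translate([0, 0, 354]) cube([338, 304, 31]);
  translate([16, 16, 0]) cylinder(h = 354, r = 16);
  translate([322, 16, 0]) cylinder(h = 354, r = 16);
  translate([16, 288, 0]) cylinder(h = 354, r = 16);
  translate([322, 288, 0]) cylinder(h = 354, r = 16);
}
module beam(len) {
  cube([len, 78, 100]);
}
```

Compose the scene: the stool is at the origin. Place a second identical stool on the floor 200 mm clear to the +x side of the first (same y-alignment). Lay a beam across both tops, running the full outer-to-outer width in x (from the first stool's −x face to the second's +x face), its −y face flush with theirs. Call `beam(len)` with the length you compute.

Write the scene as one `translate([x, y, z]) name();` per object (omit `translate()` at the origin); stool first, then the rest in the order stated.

stool();
translate([538, 0, 0]) stool();
translate([0, 0, 385]) beam(876);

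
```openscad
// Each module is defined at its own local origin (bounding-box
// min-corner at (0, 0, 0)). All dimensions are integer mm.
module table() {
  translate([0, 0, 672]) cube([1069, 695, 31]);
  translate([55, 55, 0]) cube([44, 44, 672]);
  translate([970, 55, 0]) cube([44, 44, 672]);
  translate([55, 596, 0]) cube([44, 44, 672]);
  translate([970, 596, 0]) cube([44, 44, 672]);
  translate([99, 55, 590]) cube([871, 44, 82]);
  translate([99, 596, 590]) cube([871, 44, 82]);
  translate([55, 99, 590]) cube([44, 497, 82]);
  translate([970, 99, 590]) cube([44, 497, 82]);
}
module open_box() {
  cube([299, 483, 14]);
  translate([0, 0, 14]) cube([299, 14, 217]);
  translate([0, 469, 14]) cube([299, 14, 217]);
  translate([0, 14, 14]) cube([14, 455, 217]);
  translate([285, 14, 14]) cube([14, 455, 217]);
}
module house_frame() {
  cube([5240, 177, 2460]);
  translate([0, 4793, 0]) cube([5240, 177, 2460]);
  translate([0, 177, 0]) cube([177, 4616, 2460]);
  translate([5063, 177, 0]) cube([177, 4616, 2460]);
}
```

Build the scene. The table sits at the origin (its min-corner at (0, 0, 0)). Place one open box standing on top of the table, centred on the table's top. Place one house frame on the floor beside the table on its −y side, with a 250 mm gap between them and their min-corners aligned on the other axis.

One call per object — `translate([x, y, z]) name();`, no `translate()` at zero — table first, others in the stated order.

table();
translate([385, 106, 703]) open_box();
translate([0, -5220, 0]) house_frame();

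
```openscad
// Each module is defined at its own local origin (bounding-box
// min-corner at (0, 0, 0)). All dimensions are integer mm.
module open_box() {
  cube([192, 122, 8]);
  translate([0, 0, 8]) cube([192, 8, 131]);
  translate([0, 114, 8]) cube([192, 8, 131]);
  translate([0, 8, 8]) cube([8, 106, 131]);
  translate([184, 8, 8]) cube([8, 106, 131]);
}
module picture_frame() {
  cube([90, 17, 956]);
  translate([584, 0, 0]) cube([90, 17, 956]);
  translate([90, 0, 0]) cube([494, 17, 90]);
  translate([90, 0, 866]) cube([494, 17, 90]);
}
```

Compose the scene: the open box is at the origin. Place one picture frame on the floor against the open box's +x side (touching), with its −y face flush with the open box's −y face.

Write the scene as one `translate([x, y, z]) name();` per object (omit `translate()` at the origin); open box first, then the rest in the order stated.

open_box();
translate([192, 0, 0]) picture_frame();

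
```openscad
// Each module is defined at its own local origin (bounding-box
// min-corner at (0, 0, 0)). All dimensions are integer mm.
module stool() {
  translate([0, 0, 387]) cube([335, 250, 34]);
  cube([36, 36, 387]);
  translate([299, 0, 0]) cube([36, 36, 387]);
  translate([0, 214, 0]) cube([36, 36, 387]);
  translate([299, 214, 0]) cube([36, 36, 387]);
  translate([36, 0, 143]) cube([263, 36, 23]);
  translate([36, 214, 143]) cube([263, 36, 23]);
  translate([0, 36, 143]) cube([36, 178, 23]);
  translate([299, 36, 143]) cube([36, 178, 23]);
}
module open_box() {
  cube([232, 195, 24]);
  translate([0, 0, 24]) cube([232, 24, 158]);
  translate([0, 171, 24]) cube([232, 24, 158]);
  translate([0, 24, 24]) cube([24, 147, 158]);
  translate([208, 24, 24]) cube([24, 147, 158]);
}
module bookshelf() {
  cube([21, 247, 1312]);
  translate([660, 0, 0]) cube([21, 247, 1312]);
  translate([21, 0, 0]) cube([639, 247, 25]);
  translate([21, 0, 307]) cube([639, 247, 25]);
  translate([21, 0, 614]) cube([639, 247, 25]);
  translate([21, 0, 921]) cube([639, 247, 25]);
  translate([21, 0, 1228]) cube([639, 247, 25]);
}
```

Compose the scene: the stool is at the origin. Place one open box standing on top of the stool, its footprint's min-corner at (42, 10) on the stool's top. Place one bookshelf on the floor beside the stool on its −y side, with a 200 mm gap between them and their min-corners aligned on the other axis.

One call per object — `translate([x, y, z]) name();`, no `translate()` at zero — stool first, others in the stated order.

stool();
translate([42, 10, 421]) open_box();
translate([0, -447, 0]) bookshelf();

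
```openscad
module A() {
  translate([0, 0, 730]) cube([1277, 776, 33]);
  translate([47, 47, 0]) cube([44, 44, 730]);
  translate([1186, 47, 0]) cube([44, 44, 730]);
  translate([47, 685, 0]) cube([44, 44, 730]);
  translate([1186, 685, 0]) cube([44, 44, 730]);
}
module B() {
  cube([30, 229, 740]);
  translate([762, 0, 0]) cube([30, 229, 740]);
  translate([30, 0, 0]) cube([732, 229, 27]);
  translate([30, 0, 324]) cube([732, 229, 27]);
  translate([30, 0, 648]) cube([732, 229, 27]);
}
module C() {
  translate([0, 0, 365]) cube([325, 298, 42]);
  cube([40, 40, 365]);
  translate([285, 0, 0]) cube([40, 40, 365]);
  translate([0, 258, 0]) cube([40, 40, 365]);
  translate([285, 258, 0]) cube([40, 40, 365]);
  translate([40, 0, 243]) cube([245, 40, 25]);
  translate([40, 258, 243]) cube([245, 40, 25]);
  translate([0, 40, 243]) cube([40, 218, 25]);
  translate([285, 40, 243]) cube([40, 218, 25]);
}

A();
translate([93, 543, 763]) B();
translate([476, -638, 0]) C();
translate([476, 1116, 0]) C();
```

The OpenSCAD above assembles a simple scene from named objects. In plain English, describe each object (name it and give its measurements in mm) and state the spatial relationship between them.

A is a table: top 1277 mm (x) × 776 mm (y), 33 mm thick, upper face at z = 763 mm, on four 44×44 mm square legs, each inset 47 mm from the nearest pair of top edges, running from z = 0 to the bottom of the top.

B is a bookshelf 792 mm wide overall, 229 mm deep and 740 mm tall. The two sides are 30 mm thick vertical panels. 3 horizontal shelves of 27 mm thickness span between the inner faces of the sides; the lowest shelf sits on the floor and shelves are stacked with a clear vertical gap of 297 mm between each pair.

C is a four-legged stool. The seat is a 325×298×42 mm slab whose top surface is at z = 407 mm; four square legs, each 40×40 mm in cross-section, run from the floor (z = 0) to the underside of the seat, each flush with a corner of the seat. Four stretchers, 40 mm wide and 25 mm tall, connect adjacent legs with their undersides at z = 243 mm, each running between the inner faces of the legs it joins and aligned with the legs' outer faces on the other axis.

The bookshelf is on top of the table. Two stools sit around the table at the −y, +y sides.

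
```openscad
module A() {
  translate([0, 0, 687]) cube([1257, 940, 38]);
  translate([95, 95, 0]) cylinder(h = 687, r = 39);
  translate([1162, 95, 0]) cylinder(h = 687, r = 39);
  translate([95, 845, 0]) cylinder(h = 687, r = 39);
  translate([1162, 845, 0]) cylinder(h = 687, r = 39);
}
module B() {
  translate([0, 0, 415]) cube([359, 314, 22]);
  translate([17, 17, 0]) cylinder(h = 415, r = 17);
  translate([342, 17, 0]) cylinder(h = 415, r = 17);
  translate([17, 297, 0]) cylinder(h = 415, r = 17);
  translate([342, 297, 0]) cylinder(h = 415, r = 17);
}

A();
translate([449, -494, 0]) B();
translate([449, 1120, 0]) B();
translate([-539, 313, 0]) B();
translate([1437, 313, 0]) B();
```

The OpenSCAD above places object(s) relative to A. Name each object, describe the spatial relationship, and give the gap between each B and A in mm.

Each stool's nearest face is 180 mm from the table's bounding box.

A is a table. B is a stool. Four stools sit around the table at the −y, +y, −x, +x sides. The gap between each stool and the table is 180 mm.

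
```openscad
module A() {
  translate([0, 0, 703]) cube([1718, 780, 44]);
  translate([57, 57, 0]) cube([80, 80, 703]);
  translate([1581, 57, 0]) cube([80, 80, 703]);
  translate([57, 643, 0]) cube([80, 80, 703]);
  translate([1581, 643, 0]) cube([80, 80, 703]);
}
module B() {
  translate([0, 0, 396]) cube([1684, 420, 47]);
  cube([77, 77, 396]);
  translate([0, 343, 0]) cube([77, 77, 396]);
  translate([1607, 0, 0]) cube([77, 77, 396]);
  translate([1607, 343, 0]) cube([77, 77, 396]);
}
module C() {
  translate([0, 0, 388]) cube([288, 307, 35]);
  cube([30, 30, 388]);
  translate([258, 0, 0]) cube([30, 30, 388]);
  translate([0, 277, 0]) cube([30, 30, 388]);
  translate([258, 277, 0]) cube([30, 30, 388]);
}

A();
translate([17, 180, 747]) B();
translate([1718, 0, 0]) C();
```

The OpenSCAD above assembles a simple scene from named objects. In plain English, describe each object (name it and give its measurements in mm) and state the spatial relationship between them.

A is a rectangular dining table. The top is 1718×780×44 mm with its upper surface at z = 747 mm. It stands on four 80×80 mm square legs, each inset 57 mm from the nearest pair of top edges, running from the floor to the underside of the top.

B is a long wooden bench with a 1684 mm (x) × 420 mm (y) seat, 47 mm thick, its top surface 443 mm above the floor. Four 77 mm square legs at the seat corners, flush with the edges, run from z = 0 to the seat underside.

C is a four-legged stool. The seat is a 288×307×35 mm slab whose top surface is at z = 423 mm; four square legs, each 30×30 mm in cross-section, run from the floor (z = 0) to the underside of the seat, each flush with a corner of the seat.

The bench is on top of the table, centred. The stool is against the table's +x side, with their −y faces flush.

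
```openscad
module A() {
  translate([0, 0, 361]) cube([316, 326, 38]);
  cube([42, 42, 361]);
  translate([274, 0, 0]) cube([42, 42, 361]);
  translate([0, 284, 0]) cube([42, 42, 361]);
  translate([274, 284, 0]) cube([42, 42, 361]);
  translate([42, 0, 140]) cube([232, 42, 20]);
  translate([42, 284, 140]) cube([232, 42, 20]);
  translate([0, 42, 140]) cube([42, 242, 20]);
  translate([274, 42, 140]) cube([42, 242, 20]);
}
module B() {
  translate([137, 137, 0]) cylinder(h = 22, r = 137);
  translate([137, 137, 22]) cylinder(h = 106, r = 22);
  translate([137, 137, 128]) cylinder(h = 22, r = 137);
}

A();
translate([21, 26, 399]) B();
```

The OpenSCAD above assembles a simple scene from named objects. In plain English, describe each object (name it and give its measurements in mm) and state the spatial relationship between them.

A is a four-legged stool. The seat is 316×326 mm, 38 mm thick, top at z = 399 mm. It stands on four square legs, each 42×42 mm in cross-section, from z = 0 to the seat underside, each flush with a corner of the seat. Four stretchers, 42 mm wide and 20 mm tall, connect adjacent legs with their undersides at z = 140 mm, each running between the inner faces of the legs it joins and aligned with the legs' outer faces on the other axis.

B is a spool: two coaxial disc flanges of radius 137 mm and thickness 22 mm, joined by a core cylinder of radius 22 mm and height 106 mm. The lower flange rests on z = 0 and the three cylinders share a vertical axis.

The spool is on top of the stool, centred.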